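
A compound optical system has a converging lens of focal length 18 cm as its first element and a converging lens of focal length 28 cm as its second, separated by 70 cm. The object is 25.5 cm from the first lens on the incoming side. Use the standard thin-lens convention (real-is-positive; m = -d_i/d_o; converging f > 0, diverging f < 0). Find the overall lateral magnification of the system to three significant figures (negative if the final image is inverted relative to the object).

-3.50

Lens 1: 1/d_i1 = 1/f_1 - 1/d_o1 = 1/18 - 1/25.5 = 0.01634 cm^-1, so d_i1 = 61.200 cm.
m_1 = -(61.200)/25.5 = -2.4000.
The intermediate image is 61.200 cm to the right of lens 1, so d_o2 = L - d_i1 = 70 - 61.200 = 8.800 cm.
Lens 2: 1/d_i2 = 1/f_2 - 1/d_o2 = 1/28 - 1/(8.800) = -0.07792 cm^-1, so d_i2 = -12.833 cm.
m_2 = -(-12.833)/(8.800) = 1.4583.
Overall magnification: m = m_1 m_2 = -3.5000.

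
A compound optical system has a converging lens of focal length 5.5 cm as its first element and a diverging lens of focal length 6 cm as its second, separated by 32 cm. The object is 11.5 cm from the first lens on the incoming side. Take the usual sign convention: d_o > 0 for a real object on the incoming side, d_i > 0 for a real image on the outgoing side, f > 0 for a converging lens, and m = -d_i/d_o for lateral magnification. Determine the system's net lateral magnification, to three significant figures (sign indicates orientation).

Lens 1: 1/d_i1 = 1/f_1 - 1/d_o1 = 1/5.5 - 1/11.5 = 0.09486 cm^-1, so d_i1 = 10.542 cm.
m_1 = -(10.542)/11.5 = -0.9167.
Object distance for lens 2: d_o2 = 32 - 10.542 = 21.458 cm.
Lens 2: 1/d_i2 = 1/f_2 - 1/d_o2 = 1/(-6) - 1/(21.458) = -0.21327 cm^-1, so d_i2 = -4.689 cm.
m_2 = -(-4.689)/(21.458) = 0.2185.
Overall magnification: m = m_1 m_2 = -0.2003.

-0.200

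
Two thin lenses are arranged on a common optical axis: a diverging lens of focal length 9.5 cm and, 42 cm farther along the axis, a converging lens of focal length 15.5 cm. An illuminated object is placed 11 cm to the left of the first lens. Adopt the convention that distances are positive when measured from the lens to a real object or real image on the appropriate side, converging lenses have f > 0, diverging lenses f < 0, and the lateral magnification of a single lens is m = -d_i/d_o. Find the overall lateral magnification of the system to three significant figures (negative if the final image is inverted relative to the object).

Applying the thin-lens equation to the first lens, 1/(-9.5) = 1/11 + 1/d_i1, which gives d_i1 = -5.098 cm.
Its lateral magnification is m_1 = -d_i1/d_o1 = -(-5.098)/11 = 0.4634.
The intermediate image is virtual, 5.098 cm to the left of lens 1, so d_o2 = L - d_i1 = 42 - (-5.098) = 47.098 cm.
Applying the thin-lens equation again with f_2 = 15.5 cm and d_o2 = 47.098 cm gives d_i2 = 23.103 cm.
m_2 = -(23.103)/(47.098) = -0.4905.
Total m = m_1 x m_2 = (0.4634)(-0.4905) = -0.2273.

-0.227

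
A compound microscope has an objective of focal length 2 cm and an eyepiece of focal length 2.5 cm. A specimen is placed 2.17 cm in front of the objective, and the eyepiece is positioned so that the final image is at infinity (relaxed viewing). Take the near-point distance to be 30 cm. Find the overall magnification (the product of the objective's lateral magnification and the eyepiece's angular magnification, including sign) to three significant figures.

-141

Objective: 1/d_i = 1/f_obj - 1/d_o = 1/2 - 1/2.17 = 0.03917 cm^-1, so d_i = 25.529 cm.
m_obj = -d_i/d_o = -25.529/2.17 = -11.765.
Eyepiece angular magnification (image at infinity): M_eye = D/f_e = 30/2.5 = 12.000.
Overall M = m_obj x M_eye = (-11.765)(12.000) = -141.18.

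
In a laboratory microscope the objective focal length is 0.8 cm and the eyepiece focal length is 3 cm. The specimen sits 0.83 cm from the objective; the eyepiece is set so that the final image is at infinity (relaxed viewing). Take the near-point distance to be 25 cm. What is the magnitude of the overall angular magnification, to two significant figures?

Objective: 1/d_i = 1/f_obj - 1/d_o = 1/0.8 - 1/0.83 = 0.04518 cm^-1, so d_i = 22.133 cm.
m_obj = -d_i/d_o = -22.133/0.83 = -26.667.
Eyepiece angular magnification (image at infinity): M_eye = D/f_e = 25/3 = 8.333.
Overall M = m_obj x M_eye = (-26.667)(8.333) = -222.22.
|M| = 222.22.

220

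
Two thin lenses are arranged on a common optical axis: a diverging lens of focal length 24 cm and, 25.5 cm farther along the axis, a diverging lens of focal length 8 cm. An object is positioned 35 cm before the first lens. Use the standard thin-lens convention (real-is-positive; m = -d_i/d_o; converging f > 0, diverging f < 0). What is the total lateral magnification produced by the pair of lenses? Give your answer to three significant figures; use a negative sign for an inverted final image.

0.0682

First lens: d_i1 = 1/(1/(-24) - 1/35) = -14.237 cm.
m_1 = -(-14.237)/35 = 0.4068.
With d_i1 < 0 the first image is virtual and lies on the object side; the object distance for lens 2 is d_o2 = 25.5 - (-14.237) = 39.737 cm.
Second lens: d_i2 = 1/(1/(-8) - 1/(39.737)) = -6.659 cm.
m_2 = -(-6.659)/(39.737) = 0.1676.
Total m = m_1 x m_2 = (0.4068)(0.1676) = 0.0682.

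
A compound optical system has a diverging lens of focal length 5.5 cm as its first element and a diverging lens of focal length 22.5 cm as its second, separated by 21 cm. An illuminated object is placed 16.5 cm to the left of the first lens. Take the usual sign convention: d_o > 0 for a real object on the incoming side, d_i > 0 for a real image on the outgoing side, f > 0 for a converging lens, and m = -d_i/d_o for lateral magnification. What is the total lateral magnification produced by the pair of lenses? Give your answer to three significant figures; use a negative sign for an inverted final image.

Applying the thin-lens equation to the first lens, 1/(-5.5) = 1/16.5 + 1/d_i1, which gives d_i1 = -4.125 cm.
Its lateral magnification is m_1 = -d_i1/d_o1 = -(-4.125)/16.5 = 0.2500.
The intermediate image is virtual, 4.125 cm to the left of lens 1, so d_o2 = L - d_i1 = 21 - (-4.125) = 25.125 cm.
Applying the thin-lens equation again with f_2 = -22.5 cm and d_o2 = 25.125 cm gives d_i2 = -11.870 cm.
m_2 = -(-11.870)/(25.125) = 0.4724.
The system's lateral magnification is m_1 m_2 = (0.2500)(0.4724) = 0.1181.

0.118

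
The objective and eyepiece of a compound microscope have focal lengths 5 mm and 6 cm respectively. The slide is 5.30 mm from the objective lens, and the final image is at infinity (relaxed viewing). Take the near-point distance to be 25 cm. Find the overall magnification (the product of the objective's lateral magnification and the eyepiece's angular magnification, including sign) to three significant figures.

Convert to cm: f_obj = 5 mm = 0.5 cm; d_o = 5.30 mm = 0.53 cm.
Objective: 1/d_i = 1/f_obj - 1/d_o = 1/0.5 - 1/0.53 = 0.11321 cm^-1, so d_i = 8.833 cm.
m_obj = -d_i/d_o = -8.833/0.53 = -16.667.
Eyepiece angular magnification (image at infinity): M_eye = D/f_e = 25/6 = 4.167.
Overall M = m_obj x M_eye = (-16.667)(4.167) = -69.44.

-69.4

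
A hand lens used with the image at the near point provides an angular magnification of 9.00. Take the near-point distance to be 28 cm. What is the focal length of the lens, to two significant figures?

For the image at the near point, M = 1 + D/f.
f = D/(M - 1) = 28/(9.0 - 1) = 3.500 cm.

3.5 cm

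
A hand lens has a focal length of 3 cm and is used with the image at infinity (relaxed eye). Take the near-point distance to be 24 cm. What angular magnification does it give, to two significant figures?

M = D/f = 24/3 = 8.000.

8.0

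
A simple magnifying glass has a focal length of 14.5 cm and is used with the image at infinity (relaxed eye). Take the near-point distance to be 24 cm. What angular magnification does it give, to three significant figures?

1.66

M = D/f = 24/14.5 = 1.655.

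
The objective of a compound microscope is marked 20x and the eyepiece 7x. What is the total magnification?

The overall magnification of a compound microscope is the product of the objective and eyepiece magnifications:
M = M_obj x M_eye = 20 x 7 = 140.

140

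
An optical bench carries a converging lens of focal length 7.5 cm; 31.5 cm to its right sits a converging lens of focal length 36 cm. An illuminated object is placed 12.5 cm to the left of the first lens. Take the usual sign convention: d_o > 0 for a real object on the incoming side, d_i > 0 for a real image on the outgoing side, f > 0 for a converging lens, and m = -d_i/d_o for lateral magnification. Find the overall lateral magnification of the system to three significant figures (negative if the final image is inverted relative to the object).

-2.32

Lens 1: 1/d_i1 = 1/f_1 - 1/d_o1 = 1/7.5 - 1/12.5 = 0.05333 cm^-1, so d_i1 = 18.750 cm.
m_1 = -(18.750)/12.5 = -1.5000.
That image sits 12.750 cm in front of the second lens, so d_o2 = 12.750 cm.
Lens 2: 1/d_i2 = 1/f_2 - 1/d_o2 = 1/36 - 1/(12.750) = -0.05065 cm^-1, so d_i2 = -19.742 cm.
m_2 = -(-19.742)/(12.750) = 1.5484.
The system's lateral magnification is m_1 m_2 = (-1.5000)(1.5484) = -2.3226.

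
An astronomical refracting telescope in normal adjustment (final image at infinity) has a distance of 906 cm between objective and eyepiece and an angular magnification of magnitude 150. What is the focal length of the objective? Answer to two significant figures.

In normal adjustment the tube length equals f_obj + f_eye and |M| = f_obj/f_eye.
So f_obj = 150 f_eye and 150 f_eye + f_eye = 906 cm, giving f_eye = 906/151 = 6.000 cm and f_obj = 900.000 cm.

900 cm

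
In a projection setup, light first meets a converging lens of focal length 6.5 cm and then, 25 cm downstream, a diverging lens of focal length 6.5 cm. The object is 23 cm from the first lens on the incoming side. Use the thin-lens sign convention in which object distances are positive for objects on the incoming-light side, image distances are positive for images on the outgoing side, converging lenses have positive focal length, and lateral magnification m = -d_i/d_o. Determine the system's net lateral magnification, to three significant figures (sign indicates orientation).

-0.114

First lens: d_i1 = 1/(1/6.5 - 1/23) = 9.061 cm.
m_1 = -(9.061)/23 = -0.3939.
Object distance for lens 2: d_o2 = 25 - 9.061 = 15.939 cm.
Second lens: d_i2 = 1/(1/(-6.5) - 1/(15.939)) = -4.617 cm.
m_2 = -(-4.617)/(15.939) = 0.2897.
Total m = m_1 x m_2 = (-0.3939)(0.2897) = -0.1141.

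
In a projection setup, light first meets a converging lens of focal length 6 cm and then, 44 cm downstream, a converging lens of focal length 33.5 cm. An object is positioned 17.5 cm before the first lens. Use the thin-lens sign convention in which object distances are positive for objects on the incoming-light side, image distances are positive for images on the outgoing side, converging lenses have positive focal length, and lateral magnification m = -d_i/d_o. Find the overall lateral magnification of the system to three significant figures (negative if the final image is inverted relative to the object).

12.8

Lens 1: 1/d_i1 = 1/f_1 - 1/d_o1 = 1/6 - 1/17.5 = 0.10952 cm^-1, so d_i1 = 9.130 cm.
m_1 = -(9.130)/17.5 = -0.5217.
That image sits 34.870 cm in front of the second lens, so d_o2 = 34.870 cm.
Lens 2: 1/d_i2 = 1/f_2 - 1/d_o2 = 1/33.5 - 1/(34.870) = 0.00117 cm^-1, so d_i2 = 852.921 cm.
m_2 = -(852.921)/(34.870) = -24.4603.
Overall magnification: m = m_1 m_2 = 12.7619.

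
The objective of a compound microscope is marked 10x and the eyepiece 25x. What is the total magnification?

The overall magnification of a compound microscope is the product of the objective and eyepiece magnifications:
M = M_obj x M_eye = 10 x 25 = 250.

250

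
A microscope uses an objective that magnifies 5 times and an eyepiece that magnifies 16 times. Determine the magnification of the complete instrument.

The overall magnification of a compound microscope is the product of the objective and eyepiece magnifications:
M = M_obj x M_eye = 5 x 16 = 80.

80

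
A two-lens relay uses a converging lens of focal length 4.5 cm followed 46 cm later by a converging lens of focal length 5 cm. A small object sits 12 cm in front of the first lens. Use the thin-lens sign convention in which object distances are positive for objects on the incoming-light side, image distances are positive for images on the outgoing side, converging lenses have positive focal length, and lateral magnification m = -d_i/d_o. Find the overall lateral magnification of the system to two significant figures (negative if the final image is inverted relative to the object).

0.089

Lens 1: 1/d_i1 = 1/f_1 - 1/d_o1 = 1/4.5 - 1/12 = 0.13889 cm^-1, so d_i1 = 7.200 cm.
m_1 = -(7.200)/12 = -0.6000.
Object distance for lens 2: d_o2 = 46 - 7.200 = 38.800 cm.
Lens 2: 1/d_i2 = 1/f_2 - 1/d_o2 = 1/5 - 1/(38.800) = 0.17423 cm^-1, so d_i2 = 5.740 cm.
m_2 = -(5.740)/(38.800) = -0.1479.
Total m = m_1 x m_2 = (-0.6000)(-0.1479) = 0.0888.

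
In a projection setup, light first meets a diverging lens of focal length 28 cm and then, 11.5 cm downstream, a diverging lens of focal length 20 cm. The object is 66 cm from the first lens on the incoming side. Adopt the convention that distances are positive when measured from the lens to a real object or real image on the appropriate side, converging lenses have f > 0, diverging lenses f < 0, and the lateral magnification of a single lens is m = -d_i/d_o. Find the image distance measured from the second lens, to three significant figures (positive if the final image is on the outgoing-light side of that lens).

-12.2 cm

Lens 1: 1/d_i1 = 1/f_1 - 1/d_o1 = 1/(-28) - 1/66 = -0.05087 cm^-1, so d_i1 = -19.660 cm.
The intermediate image is virtual, 19.660 cm to the left of lens 1, so d_o2 = L - d_i1 = 11.5 - (-19.660) = 31.160 cm.
Lens 2: 1/d_i2 = 1/f_2 - 1/d_o2 = 1/(-20) - 1/(31.160) = -0.08209 cm^-1, so d_i2 = -12.181 cm.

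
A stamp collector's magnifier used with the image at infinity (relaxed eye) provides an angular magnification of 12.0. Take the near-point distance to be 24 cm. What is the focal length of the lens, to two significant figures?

2.0 cm

For the image at infinity, M = D/f.
f = D/M = 24/12.0 = 2.000 cm.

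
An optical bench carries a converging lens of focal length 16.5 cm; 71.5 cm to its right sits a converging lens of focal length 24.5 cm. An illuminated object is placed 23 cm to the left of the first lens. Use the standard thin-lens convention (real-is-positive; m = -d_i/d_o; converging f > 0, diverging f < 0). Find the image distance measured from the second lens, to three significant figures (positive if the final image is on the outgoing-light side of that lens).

-28.2 cm

Applying the thin-lens equation to the first lens, 1/16.5 = 1/23 + 1/d_i1, which gives d_i1 = 58.385 cm.
That image sits 13.115 cm in front of the second lens, so d_o2 = 13.115 cm.
Applying the thin-lens equation again with f_2 = 24.5 cm and d_o2 = 13.115 cm gives d_i2 = -28.225 cm.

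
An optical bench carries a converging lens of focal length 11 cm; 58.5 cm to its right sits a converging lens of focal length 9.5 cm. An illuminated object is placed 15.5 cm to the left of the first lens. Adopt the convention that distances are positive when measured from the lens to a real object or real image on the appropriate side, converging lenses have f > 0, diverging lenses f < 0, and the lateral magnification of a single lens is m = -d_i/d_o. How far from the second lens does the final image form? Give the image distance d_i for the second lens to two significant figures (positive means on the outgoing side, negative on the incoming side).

18 cm

First lens: d_i1 = 1/(1/11 - 1/15.5) = 37.889 cm.
Object distance for lens 2: d_o2 = 58.5 - 37.889 = 20.611 cm.
Second lens: d_i2 = 1/(1/9.5 - 1/(20.611)) = 17.622 cm.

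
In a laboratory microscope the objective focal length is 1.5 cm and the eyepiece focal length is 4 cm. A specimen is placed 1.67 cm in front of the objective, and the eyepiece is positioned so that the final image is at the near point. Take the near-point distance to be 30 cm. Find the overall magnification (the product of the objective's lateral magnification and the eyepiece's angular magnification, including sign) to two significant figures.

-75

Objective: 1/d_i = 1/f_obj - 1/d_o = 1/1.5 - 1/1.67 = 0.06786 cm^-1, so d_i = 14.735 cm.
m_obj = -d_i/d_o = -14.735/1.67 = -8.824.
Eyepiece angular magnification (image at near point): M_eye = 1 + D/f_e = 1 + 30/4 = 8.500.
Overall M = m_obj x M_eye = (-8.824)(8.500) = -75.00.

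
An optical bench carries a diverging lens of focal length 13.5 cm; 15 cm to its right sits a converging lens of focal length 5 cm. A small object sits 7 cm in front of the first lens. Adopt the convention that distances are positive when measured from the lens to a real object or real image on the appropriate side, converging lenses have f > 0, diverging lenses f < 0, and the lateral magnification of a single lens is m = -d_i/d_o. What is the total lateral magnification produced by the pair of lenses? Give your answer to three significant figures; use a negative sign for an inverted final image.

-0.225

Lens 1: 1/d_i1 = 1/f_1 - 1/d_o1 = 1/(-13.5) - 1/7 = -0.21693 cm^-1, so d_i1 = -4.610 cm.
m_1 = -(-4.610)/7 = 0.6585.
With d_i1 < 0 the first image is virtual and lies on the object side; the object distance for lens 2 is d_o2 = 15 - (-4.610) = 19.610 cm.
Lens 2: 1/d_i2 = 1/f_2 - 1/d_o2 = 1/5 - 1/(19.610) = 0.14900 cm^-1, so d_i2 = 6.711 cm.
m_2 = -(6.711)/(19.610) = -0.3422.
Overall magnification: m = m_1 m_2 = -0.2254.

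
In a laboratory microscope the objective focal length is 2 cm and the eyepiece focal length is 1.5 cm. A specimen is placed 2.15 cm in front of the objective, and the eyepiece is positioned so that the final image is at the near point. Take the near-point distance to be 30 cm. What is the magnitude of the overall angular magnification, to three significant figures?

280

Objective: 1/d_i = 1/f_obj - 1/d_o = 1/2 - 1/2.15 = 0.03488 cm^-1, so d_i = 28.667 cm.
m_obj = -d_i/d_o = -28.667/2.15 = -13.333.
Eyepiece angular magnification (image at near point): M_eye = 1 + D/f_e = 1 + 30/1.5 = 21.000.
Overall M = m_obj x M_eye = (-13.333)(21.000) = -280.00.
|M| = 280.00.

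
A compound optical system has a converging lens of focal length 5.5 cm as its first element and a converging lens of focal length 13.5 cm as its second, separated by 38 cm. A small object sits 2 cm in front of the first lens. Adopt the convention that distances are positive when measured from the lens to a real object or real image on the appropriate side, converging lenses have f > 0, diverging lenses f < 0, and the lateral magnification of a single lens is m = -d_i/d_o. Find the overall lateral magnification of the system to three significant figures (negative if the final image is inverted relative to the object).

Applying the thin-lens equation to the first lens, 1/5.5 = 1/2 + 1/d_i1, which gives d_i1 = -3.143 cm.
Its lateral magnification is m_1 = -d_i1/d_o1 = -(-3.143)/2 = 1.5714.
The intermediate image is virtual, 3.143 cm to the left of lens 1, so d_o2 = L - d_i1 = 38 - (-3.143) = 41.143 cm.
Applying the thin-lens equation again with f_2 = 13.5 cm and d_o2 = 41.143 cm gives d_i2 = 20.093 cm.
m_2 = -(20.093)/(41.143) = -0.4884.
Overall magnification: m = m_1 m_2 = -0.7674.

-0.767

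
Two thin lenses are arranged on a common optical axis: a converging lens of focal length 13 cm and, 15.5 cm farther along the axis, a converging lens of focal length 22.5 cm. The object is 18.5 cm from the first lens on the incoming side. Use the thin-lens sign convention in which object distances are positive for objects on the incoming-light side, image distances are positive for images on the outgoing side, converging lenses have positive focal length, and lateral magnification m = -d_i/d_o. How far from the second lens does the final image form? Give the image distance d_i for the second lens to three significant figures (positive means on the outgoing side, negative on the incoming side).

Lens 1: 1/d_i1 = 1/f_1 - 1/d_o1 = 1/13 - 1/18.5 = 0.02287 cm^-1, so d_i1 = 43.727 cm.
Since 43.727 cm > 15.5 cm, the first image lies past the second lens and serves as a virtual object: d_o2 = L - d_i1 = -28.227 cm.
Lens 2: 1/d_i2 = 1/f_2 - 1/d_o2 = 1/22.5 - 1/(-28.227) = 0.07987 cm^-1, so d_i2 = 12.520 cm.

12.5 cm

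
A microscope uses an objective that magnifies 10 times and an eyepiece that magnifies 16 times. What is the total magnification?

The overall magnification of a compound microscope is the product of the objective and eyepiece magnifications:
M = M_obj x M_eye = 10 x 16 = 160.

160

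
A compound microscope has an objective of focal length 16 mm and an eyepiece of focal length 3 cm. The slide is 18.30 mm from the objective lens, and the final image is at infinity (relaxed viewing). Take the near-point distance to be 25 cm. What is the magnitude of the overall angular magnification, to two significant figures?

58

Convert to cm: f_obj = 16 mm = 1.6 cm; d_o = 18.30 mm = 1.83 cm.
Objective: 1/d_i = 1/f_obj - 1/d_o = 1/1.6 - 1/1.83 = 0.07855 cm^-1, so d_i = 12.730 cm.
m_obj = -d_i/d_o = -12.730/1.83 = -6.957.
Eyepiece angular magnification (image at infinity): M_eye = D/f_e = 25/3 = 8.333.
Overall M = m_obj x M_eye = (-6.957)(8.333) = -57.97.
|M| = 57.97.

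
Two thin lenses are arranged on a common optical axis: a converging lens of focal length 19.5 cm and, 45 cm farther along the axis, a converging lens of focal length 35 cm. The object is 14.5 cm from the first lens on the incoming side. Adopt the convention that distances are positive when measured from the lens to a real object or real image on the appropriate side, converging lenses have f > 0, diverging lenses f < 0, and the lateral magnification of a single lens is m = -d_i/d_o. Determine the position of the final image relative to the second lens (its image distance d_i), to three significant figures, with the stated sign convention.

53.4 cm

Lens 1: 1/d_i1 = 1/f_1 - 1/d_o1 = 1/19.5 - 1/14.5 = -0.01768 cm^-1, so d_i1 = -56.550 cm.
The intermediate image is virtual, 56.550 cm to the left of lens 1, so d_o2 = L - d_i1 = 45 - (-56.550) = 101.550 cm.
Lens 2: 1/d_i2 = 1/f_2 - 1/d_o2 = 1/35 - 1/(101.550) = 0.01872 cm^-1, so d_i2 = 53.407 cm.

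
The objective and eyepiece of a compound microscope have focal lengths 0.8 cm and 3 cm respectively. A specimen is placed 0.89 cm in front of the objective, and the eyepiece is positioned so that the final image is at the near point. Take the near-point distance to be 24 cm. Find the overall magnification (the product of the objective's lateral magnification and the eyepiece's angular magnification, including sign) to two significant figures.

-80

Objective: 1/d_i = 1/f_obj - 1/d_o = 1/0.8 - 1/0.89 = 0.12640 cm^-1, so d_i = 7.911 cm.
m_obj = -d_i/d_o = -7.911/0.89 = -8.889.
Eyepiece angular magnification (image at near point): M_eye = 1 + D/f_e = 1 + 24/3 = 9.000.
Overall M = m_obj x M_eye = (-8.889)(9.000) = -80.00.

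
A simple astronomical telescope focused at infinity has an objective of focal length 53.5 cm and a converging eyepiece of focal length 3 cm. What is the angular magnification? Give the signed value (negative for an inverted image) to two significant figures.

M = -f_obj/f_eye = -53.5/(3) = -17.833.

-18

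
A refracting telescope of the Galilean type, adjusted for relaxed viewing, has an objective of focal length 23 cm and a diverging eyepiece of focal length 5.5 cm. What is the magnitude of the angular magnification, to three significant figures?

|M| = f_obj/|f_eye| = 23/5.5 = 4.182.

4.18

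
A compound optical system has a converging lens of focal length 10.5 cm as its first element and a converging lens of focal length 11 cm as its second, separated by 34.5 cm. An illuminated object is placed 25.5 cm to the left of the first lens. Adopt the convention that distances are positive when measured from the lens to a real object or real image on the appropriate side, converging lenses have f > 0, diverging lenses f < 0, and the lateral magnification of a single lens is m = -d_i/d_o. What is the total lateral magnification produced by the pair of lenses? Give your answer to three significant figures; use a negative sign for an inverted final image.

1.36

First lens: d_i1 = 1/(1/10.5 - 1/25.5) = 17.850 cm.
m_1 = -(17.850)/25.5 = -0.7000.
The intermediate image is 17.850 cm to the right of lens 1, so d_o2 = L - d_i1 = 34.5 - 17.850 = 16.650 cm.
Second lens: d_i2 = 1/(1/11 - 1/(16.650)) = 32.416 cm.
m_2 = -(32.416)/(16.650) = -1.9469.
Total m = m_1 x m_2 = (-0.7000)(-1.9469) = 1.3628.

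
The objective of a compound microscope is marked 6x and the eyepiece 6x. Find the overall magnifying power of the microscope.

The overall magnification of a compound microscope is the product of the objective and eyepiece magnifications:
M = M_obj x M_eye = 6 x 6 = 36.

36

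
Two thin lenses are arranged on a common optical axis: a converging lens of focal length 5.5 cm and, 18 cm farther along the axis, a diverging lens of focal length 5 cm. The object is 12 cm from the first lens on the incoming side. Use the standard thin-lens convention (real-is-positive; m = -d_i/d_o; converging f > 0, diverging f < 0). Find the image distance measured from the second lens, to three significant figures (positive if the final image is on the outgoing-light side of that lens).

Lens 1: 1/d_i1 = 1/f_1 - 1/d_o1 = 1/5.5 - 1/12 = 0.09848 cm^-1, so d_i1 = 10.154 cm.
That image sits 7.846 cm in front of the second lens, so d_o2 = 7.846 cm.
Lens 2: 1/d_i2 = 1/f_2 - 1/d_o2 = 1/(-5) - 1/(7.846) = -0.32745 cm^-1, so d_i2 = -3.054 cm.

-3.05 cm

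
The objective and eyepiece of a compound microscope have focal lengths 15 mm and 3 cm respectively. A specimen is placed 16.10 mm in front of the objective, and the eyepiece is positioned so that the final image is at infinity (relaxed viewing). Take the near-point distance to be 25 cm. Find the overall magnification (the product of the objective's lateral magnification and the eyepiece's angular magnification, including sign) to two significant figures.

-110

Convert to cm: f_obj = 15 mm = 1.5 cm; d_o = 16.10 mm = 1.61 cm.
Objective: 1/d_i = 1/f_obj - 1/d_o = 1/1.5 - 1/1.61 = 0.04555 cm^-1, so d_i = 21.955 cm.
m_obj = -d_i/d_o = -21.955/1.61 = -13.636.
Eyepiece angular magnification (image at infinity): M_eye = D/f_e = 25/3 = 8.333.
Overall M = m_obj x M_eye = (-13.636)(8.333) = -113.64.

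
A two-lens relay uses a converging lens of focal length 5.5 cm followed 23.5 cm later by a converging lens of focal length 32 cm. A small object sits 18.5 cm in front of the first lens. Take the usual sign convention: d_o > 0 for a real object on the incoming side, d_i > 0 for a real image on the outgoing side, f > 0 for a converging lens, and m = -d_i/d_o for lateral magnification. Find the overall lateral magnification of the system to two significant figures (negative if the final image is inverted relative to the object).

-0.83

Lens 1: 1/d_i1 = 1/f_1 - 1/d_o1 = 1/5.5 - 1/18.5 = 0.12776 cm^-1, so d_i1 = 7.827 cm.
m_1 = -(7.827)/18.5 = -0.4231.
The intermediate image is 7.827 cm to the right of lens 1, so d_o2 = L - d_i1 = 23.5 - 7.827 = 15.673 cm.
Lens 2: 1/d_i2 = 1/f_2 - 1/d_o2 = 1/32 - 1/(15.673) = -0.03255 cm^-1, so d_i2 = -30.718 cm.
m_2 = -(-30.718)/(15.673) = 1.9600.
Total m = m_1 x m_2 = (-0.4231)(1.9600) = -0.8292.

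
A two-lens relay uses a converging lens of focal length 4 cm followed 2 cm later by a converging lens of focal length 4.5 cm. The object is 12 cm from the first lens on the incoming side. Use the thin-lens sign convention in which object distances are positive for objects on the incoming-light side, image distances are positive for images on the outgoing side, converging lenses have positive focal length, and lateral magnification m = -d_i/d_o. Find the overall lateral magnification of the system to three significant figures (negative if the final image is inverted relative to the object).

Applying the thin-lens equation to the first lens, 1/4 = 1/12 + 1/d_i1, which gives d_i1 = 6.000 cm.
Its lateral magnification is m_1 = -d_i1/d_o1 = -(6.000)/12 = -0.5000.
This image would form 6.000 cm past lens 1, i.e. 4.000 cm beyond lens 2, so it is a virtual object for lens 2: d_o2 = 2 - 6.000 = -4.000 cm.
Applying the thin-lens equation again with f_2 = 4.5 cm and d_o2 = -4.000 cm gives d_i2 = 2.118 cm.
m_2 = -(2.118)/(-4.000) = 0.5294.
The system's lateral magnification is m_1 m_2 = (-0.5000)(0.5294) = -0.2647.

-0.265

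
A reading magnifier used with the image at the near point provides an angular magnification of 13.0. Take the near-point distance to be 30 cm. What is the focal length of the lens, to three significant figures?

For the image at the near point, M = 1 + D/f.
f = D/(M - 1) = 30/(13.0 - 1) = 2.500 cm.

2.50 cm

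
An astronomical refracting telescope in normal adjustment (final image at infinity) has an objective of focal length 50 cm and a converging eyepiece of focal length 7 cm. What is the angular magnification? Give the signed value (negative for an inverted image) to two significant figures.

-7.1

M = -f_obj/f_eye = -50/(7) = -7.143.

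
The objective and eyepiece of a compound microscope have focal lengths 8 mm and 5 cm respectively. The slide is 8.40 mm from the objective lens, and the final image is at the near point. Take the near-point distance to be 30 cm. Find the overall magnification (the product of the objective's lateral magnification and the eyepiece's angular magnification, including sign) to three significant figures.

Convert to cm: f_obj = 8 mm = 0.8 cm; d_o = 8.40 mm = 0.84 cm.
Objective: 1/d_i = 1/f_obj - 1/d_o = 1/0.8 - 1/0.84 = 0.05952 cm^-1, so d_i = 16.800 cm.
m_obj = -d_i/d_o = -16.800/0.84 = -20.000.
Eyepiece angular magnification (image at near point): M_eye = 1 + D/f_e = 1 + 30/5 = 7.000.
Overall M = m_obj x M_eye = (-20.000)(7.000) = -140.00.

-140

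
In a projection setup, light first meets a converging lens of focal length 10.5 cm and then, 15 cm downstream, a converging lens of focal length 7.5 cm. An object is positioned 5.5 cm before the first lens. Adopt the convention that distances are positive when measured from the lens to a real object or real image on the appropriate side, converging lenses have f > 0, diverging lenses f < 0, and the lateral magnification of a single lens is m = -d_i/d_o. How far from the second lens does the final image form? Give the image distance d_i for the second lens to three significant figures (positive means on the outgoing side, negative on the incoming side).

First lens: d_i1 = 1/(1/10.5 - 1/5.5) = -11.550 cm.
With d_i1 < 0 the first image is virtual and lies on the object side; the object distance for lens 2 is d_o2 = 15 - (-11.550) = 26.550 cm.
Second lens: d_i2 = 1/(1/7.5 - 1/(26.550)) = 10.453 cm.

10.5 cm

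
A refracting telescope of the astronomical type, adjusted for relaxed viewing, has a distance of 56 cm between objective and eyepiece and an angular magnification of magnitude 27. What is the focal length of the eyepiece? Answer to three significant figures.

In normal adjustment the tube length equals f_obj + f_eye and |M| = f_obj/f_eye.
So f_obj = 27 f_eye and 27 f_eye + f_eye = 56 cm, giving f_eye = 56/28 = 2.000 cm and f_obj = 54.000 cm.

2.00 cm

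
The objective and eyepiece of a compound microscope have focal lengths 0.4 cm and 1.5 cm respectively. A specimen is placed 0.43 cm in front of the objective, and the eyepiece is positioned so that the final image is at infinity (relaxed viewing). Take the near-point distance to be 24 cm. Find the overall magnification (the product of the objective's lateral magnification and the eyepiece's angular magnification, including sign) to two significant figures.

Objective: 1/d_i = 1/f_obj - 1/d_o = 1/0.4 - 1/0.43 = 0.17442 cm^-1, so d_i = 5.733 cm.
m_obj = -d_i/d_o = -5.733/0.43 = -13.333.
Eyepiece angular magnification (image at infinity): M_eye = D/f_e = 24/1.5 = 16.000.
Overall M = m_obj x M_eye = (-13.333)(16.000) = -213.33.

-210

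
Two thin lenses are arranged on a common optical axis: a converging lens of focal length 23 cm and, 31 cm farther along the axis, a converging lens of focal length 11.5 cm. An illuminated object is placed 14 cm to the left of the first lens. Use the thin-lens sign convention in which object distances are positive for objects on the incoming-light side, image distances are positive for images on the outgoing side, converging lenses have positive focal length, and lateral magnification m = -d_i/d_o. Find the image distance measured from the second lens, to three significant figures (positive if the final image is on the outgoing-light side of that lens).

13.9 cm

First lens: d_i1 = 1/(1/23 - 1/14) = -35.778 cm.
The intermediate image is virtual, 35.778 cm to the left of lens 1, so d_o2 = L - d_i1 = 31 - (-35.778) = 66.778 cm.
Second lens: d_i2 = 1/(1/11.5 - 1/(66.778)) = 13.892 cm.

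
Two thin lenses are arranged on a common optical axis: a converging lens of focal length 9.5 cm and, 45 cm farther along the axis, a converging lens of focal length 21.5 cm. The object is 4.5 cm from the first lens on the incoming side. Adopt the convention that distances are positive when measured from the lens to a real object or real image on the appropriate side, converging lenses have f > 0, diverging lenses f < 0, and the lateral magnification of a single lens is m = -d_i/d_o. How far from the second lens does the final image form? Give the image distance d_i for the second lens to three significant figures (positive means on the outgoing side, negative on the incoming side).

35.9 cm

Lens 1: 1/d_i1 = 1/f_1 - 1/d_o1 = 1/9.5 - 1/4.5 = -0.11696 cm^-1, so d_i1 = -8.550 cm.
With d_i1 < 0 the first image is virtual and lies on the object side; the object distance for lens 2 is d_o2 = 45 - (-8.550) = 53.550 cm.
Lens 2: 1/d_i2 = 1/f_2 - 1/d_o2 = 1/21.5 - 1/(53.550) = 0.02784 cm^-1, so d_i2 = 35.923 cm.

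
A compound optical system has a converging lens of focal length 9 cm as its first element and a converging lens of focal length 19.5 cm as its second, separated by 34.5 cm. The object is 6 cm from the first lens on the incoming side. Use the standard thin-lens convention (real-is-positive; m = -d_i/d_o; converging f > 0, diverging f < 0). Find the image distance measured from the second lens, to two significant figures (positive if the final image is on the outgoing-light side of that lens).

31 cm

Lens 1: 1/d_i1 = 1/f_1 - 1/d_o1 = 1/9 - 1/6 = -0.05556 cm^-1, so d_i1 = -18.000 cm.
With d_i1 < 0 the first image is virtual and lies on the object side; the object distance for lens 2 is d_o2 = 34.5 - (-18.000) = 52.500 cm.
Lens 2: 1/d_i2 = 1/f_2 - 1/d_o2 = 1/19.5 - 1/(52.500) = 0.03223 cm^-1, so d_i2 = 31.023 cm.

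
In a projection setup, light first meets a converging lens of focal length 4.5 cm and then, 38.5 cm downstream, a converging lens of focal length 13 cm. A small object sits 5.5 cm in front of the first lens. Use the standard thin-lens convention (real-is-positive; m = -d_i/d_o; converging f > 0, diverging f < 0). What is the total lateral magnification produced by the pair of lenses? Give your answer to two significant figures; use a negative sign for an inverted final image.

78

Lens 1: 1/d_i1 = 1/f_1 - 1/d_o1 = 1/4.5 - 1/5.5 = 0.04040 cm^-1, so d_i1 = 24.750 cm.
m_1 = -(24.750)/5.5 = -4.5000.
The intermediate image is 24.750 cm to the right of lens 1, so d_o2 = L - d_i1 = 38.5 - 24.750 = 13.750 cm.
Lens 2: 1/d_i2 = 1/f_2 - 1/d_o2 = 1/13 - 1/(13.750) = 0.00420 cm^-1, so d_i2 = 238.333 cm.
m_2 = -(238.333)/(13.750) = -17.3333.
Overall magnification: m = m_1 m_2 = 78.0000.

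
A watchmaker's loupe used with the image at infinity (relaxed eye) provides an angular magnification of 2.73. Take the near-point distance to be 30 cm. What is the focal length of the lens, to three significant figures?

11.0 cm

For the image at infinity, M = D/f.
f = D/M = 30/2.73 = 10.989 cm.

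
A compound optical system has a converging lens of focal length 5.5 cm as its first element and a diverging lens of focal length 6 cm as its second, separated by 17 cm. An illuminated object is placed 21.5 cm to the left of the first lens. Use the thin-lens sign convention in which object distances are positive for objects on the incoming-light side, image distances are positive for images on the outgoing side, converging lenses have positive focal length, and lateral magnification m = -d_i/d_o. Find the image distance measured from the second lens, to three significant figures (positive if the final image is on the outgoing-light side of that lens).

-3.69 cm

Lens 1: 1/d_i1 = 1/f_1 - 1/d_o1 = 1/5.5 - 1/21.5 = 0.13531 cm^-1, so d_i1 = 7.391 cm.
That image sits 9.609 cm in front of the second lens, so d_o2 = 9.609 cm.
Lens 2: 1/d_i2 = 1/f_2 - 1/d_o2 = 1/(-6) - 1/(9.609) = -0.27073 cm^-1, so d_i2 = -3.694 cm.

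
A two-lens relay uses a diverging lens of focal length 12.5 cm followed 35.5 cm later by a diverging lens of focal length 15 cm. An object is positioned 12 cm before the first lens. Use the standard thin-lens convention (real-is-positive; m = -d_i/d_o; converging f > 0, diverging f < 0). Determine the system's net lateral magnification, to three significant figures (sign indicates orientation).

0.135

Lens 1: 1/d_i1 = 1/f_1 - 1/d_o1 = 1/(-12.5) - 1/12 = -0.16333 cm^-1, so d_i1 = -6.122 cm.
m_1 = -(-6.122)/12 = 0.5102.
The intermediate image is virtual, 6.122 cm to the left of lens 1, so d_o2 = L - d_i1 = 35.5 - (-6.122) = 41.622 cm.
Lens 2: 1/d_i2 = 1/f_2 - 1/d_o2 = 1/(-15) - 1/(41.622) = -0.09069 cm^-1, so d_i2 = -11.026 cm.
m_2 = -(-11.026)/(41.622) = 0.2649.
Total m = m_1 x m_2 = (0.5102)(0.2649) = 0.1352.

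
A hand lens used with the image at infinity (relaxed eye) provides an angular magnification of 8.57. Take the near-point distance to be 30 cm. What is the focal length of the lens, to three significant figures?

3.50 cm

For the image at infinity, M = D/f.
f = D/M = 30/8.57 = 3.501 cm.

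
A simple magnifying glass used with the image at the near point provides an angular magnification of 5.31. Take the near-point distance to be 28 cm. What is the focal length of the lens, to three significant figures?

For the image at the near point, M = 1 + D/f.
f = D/(M - 1) = 28/(5.31 - 1) = 6.497 cm.

6.50 cm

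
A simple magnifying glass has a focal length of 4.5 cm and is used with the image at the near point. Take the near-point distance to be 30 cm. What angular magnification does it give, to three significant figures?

7.67

M = 1 + D/f = 1 + 30/4.5 = 7.667.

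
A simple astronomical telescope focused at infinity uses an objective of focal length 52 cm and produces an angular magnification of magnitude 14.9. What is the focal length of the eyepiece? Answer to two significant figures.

3.5 cm

|M| = f_obj/f_eye, so f_eye = f_obj/|M| = 52/14.9 = 3.490 cm.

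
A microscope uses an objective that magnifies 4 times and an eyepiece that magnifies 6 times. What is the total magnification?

The overall magnification of a compound microscope is the product of the objective and eyepiece magnifications:
M = M_obj x M_eye = 4 x 6 = 24.

24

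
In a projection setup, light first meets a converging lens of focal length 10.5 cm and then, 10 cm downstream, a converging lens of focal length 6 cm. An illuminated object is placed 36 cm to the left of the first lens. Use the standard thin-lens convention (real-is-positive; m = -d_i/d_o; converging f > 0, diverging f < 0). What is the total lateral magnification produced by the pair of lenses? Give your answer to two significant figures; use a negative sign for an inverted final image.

-0.23

First lens: d_i1 = 1/(1/10.5 - 1/36) = 14.824 cm.
m_1 = -(14.824)/36 = -0.4118.
Since 14.824 cm > 10 cm, the first image lies past the second lens and serves as a virtual object: d_o2 = L - d_i1 = -4.824 cm.
Second lens: d_i2 = 1/(1/6 - 1/(-4.824)) = 2.674 cm.
m_2 = -(2.674)/(-4.824) = 0.5543.
Overall magnification: m = m_1 m_2 = -0.2283.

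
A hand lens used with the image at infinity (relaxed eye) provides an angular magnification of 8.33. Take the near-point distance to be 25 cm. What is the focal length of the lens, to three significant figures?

For the image at infinity, M = D/f.
f = D/M = 25/8.33 = 3.001 cm.

3.00 cm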